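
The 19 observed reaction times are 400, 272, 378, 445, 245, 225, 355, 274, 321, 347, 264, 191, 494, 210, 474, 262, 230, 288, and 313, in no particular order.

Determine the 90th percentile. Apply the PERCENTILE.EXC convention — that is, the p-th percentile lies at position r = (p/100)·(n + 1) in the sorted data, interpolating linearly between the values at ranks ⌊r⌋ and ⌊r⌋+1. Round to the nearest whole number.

Sorted: 191, 210, 225, 230, 245, 262, 264, 272, 274, 288, 313, 321, 347, 355, 378, 400, 445, 474, 494.
n = 19.
r = (90/100)·(19 + 1) = 18.
r is an integer, so P90 is the value at rank 18: 474.

474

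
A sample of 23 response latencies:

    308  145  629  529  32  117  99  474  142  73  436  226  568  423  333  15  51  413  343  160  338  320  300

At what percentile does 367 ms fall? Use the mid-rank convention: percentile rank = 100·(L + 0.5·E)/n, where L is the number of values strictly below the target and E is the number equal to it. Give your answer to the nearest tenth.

69.6

Sorted: 15, 32, 51, 73, 99, 117, 142, 145, 160, 226, 300, 308, 320, 333, 338, 343, 413, 423, 436, 474, 529, 568, 629.
Count below 367: L = 16; count equal: E = 0; n = 23.
Percentile rank = 100·(16 + 0.5·0)/23 = 100·16/23 = 69.57.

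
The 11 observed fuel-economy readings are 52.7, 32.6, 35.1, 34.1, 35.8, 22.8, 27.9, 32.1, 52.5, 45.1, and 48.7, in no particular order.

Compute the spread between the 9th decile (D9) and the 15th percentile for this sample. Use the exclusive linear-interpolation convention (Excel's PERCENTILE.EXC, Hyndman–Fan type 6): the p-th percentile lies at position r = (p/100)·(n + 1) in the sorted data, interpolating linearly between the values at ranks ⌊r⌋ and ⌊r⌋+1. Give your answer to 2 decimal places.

25.78

Sorted: 22.8, 27.9, 32.1, 32.6, 34.1, 35.1, 35.8, 45.1, 48.7, 52.5, 52.7.
n = 11.
P15: r = 1.8; ranks 1–2 are 22.8, 27.9; interpolating gives 26.88.
P90: r = 10.8; ranks 10–11 are 52.5, 52.7; interpolating gives 52.66.
Difference: 52.66 − 26.88 = 25.78.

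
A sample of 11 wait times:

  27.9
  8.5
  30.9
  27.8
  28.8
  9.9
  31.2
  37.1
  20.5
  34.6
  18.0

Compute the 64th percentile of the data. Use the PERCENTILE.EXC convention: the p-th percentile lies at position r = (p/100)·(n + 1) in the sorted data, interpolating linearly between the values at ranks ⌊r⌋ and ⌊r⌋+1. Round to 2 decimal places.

Sorted: 8.5, 9.9, 18.0, 20.5, 27.8, 27.9, 28.8, 30.9, 31.2, 34.6, 37.1.
n = 11.
r = (64/100)·(11 + 1) = 7.68.
Rank 7 is 28.8 and rank 8 is 30.9.
Interpolate: 28.8 + 0.68·(30.9 − 28.8) = 28.8 + 0.68·2.1 = 30.228.

30.23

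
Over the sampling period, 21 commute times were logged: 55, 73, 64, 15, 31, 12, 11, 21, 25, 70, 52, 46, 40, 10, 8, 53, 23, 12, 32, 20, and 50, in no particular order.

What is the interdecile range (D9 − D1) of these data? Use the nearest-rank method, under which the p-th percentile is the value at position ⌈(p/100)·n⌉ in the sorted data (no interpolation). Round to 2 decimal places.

Sorted: 8, 10, 11, 12, 12, 15, 20, 21, 23, 25, 31, 32, 40, 46, 50, 52, 53, 55, 64, 70, 73.
n = 21.
P10: rank ⌈10/100·21⌉ = 3 → 11.
P90: rank ⌈90/100·21⌉ = 19 → 64.
Difference: 64 − 11 = 53.

53.00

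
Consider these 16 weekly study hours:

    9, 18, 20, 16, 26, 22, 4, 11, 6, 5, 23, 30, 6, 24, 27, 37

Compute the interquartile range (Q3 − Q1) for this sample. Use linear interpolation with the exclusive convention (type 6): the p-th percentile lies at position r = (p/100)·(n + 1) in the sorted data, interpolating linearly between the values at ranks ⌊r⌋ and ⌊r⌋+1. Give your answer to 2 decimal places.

18.75

Sorted: 4, 5, 6, 6, 9, 11, 16, 18, 20, 22, 23, 24, 26, 27, 30, 37.
n = 16.
P25: r = 4.25; ranks 4–5 are 6, 9; interpolating gives 6.75.
P75: r = 12.75; ranks 12–13 are 24, 26; interpolating gives 25.5.
Difference: 25.5 − 6.75 = 18.75.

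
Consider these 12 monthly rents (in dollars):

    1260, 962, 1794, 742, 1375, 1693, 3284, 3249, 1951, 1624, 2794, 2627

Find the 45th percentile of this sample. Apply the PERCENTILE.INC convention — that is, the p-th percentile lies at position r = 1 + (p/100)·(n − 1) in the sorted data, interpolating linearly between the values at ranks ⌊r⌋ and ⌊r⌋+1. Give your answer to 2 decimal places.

1689.55

Sorted: 742, 962, 1260, 1375, 1624, 1693, 1794, 1951, 2627, 2794, 3249, 3284.
n = 12.
r = 1 + (45/100)·(12 − 1) = 1 + 4.95 = 5.95.
Rank 5 is 1624 and rank 6 is 1693.
Interpolate: 1624 + 0.95·(1693 − 1624) = 1624 + 0.95·69 = 1689.55.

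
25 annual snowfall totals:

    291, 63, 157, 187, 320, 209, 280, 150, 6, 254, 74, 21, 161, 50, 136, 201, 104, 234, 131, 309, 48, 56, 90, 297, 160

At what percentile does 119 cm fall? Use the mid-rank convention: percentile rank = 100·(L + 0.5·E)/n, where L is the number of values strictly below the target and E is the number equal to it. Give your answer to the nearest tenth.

Sorted: 6, 21, 48, 50, 56, 63, 74, 90, 104, 131, 136, 150, 157, 160, 161, 187, 201, 209, 234, 254, 280, 291, 297, 309, 320.
Count below 119: L = 9; count equal: E = 0; n = 25.
Percentile rank = 100·(9 + 0.5·0)/25 = 100·9/25 = 36.

36.0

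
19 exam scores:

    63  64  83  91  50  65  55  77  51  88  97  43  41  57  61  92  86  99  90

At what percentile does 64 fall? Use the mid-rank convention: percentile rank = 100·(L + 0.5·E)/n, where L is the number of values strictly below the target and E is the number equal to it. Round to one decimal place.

44.7

Sorted: 41, 43, 50, 51, 55, 57, 61, 63, 64, 65, 77, 83, 86, 88, 90, 91, 92, 97, 99.
Count below 64: L = 8; count equal: E = 1; n = 19.
Percentile rank = 100·(8 + 0.5·1)/19 = 100·8.5/19 = 44.74.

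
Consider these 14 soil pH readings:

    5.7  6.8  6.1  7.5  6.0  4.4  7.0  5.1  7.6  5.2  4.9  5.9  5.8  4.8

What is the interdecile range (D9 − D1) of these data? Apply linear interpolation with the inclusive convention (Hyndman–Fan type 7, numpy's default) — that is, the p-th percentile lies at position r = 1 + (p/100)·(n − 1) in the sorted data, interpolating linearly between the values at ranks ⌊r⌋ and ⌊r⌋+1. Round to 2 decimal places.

2.52

Sorted: 4.4, 4.8, 4.9, 5.1, 5.2, 5.7, 5.8, 5.9, 6.0, 6.1, 6.8, 7.0, 7.5, 7.6.
n = 14.
P10: r = 2.3; ranks 2–3 are 4.8, 4.9; interpolating gives 4.83.
P90: r = 12.7; ranks 12–13 are 7.0, 7.5; interpolating gives 7.35.
Difference: 7.35 − 4.83 = 2.52.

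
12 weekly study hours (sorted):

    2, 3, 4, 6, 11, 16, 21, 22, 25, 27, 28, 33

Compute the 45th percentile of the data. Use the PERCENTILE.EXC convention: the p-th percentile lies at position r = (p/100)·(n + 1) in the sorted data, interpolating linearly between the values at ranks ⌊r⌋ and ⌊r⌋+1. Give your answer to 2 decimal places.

n = 12.
r = (45/100)·(12 + 1) = 5.85.
Rank 5 is 11 and rank 6 is 16.
Interpolate: 11 + 0.85·(16 − 11) = 11 + 0.85·5 = 15.25.

15.25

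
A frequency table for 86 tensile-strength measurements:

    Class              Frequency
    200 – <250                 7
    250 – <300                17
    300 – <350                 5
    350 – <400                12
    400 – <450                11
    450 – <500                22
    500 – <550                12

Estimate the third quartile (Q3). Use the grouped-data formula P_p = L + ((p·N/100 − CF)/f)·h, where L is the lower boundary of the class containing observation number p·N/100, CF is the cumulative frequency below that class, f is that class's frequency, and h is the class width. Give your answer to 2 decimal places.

N = 86; target position k = 75/100 · 86 = 64.5.
Cumulative frequencies: 7, 24, 29, 41, 52, 74, 86.
Observation 64.5 falls in the class 450 – <500.
L = 450, CF = 52, f = 22, h = 50.
P75 = 450 + ((64.5 − 52)/22)·50 = 450 + 28.4091 = 478.409.

478.41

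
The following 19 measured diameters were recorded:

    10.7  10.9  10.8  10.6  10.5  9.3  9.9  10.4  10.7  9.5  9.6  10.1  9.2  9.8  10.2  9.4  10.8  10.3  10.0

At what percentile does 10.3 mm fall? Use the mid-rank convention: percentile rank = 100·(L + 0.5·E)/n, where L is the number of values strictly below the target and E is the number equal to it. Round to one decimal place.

Sorted: 9.2, 9.3, 9.4, 9.5, 9.6, 9.8, 9.9, 10.0, 10.1, 10.2, 10.3, 10.4, 10.5, 10.6, 10.7, 10.7, 10.8, 10.8, 10.9.
Count below 10.3: L = 10; count equal: E = 1; n = 19.
Percentile rank = 100·(10 + 0.5·1)/19 = 100·10.5/19 = 55.26.

55.3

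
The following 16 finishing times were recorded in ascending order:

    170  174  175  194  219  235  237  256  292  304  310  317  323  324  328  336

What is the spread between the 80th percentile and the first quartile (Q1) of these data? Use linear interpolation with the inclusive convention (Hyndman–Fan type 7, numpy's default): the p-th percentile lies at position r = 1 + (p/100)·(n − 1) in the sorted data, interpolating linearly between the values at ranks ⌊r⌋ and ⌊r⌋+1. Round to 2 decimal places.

n = 16.
P25: r = 4.75; ranks 4–5 are 194, 219; interpolating gives 212.75.
P80: r = 13 (integer) → 323.
Difference: 323 − 212.75 = 110.25.

110.25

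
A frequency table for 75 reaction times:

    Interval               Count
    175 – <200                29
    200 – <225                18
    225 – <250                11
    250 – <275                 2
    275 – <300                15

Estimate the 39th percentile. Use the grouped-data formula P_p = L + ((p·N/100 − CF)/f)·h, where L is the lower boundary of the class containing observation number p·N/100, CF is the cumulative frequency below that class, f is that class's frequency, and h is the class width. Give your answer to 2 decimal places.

200.35

N = 75; target position k = 39/100 · 75 = 29.25.
Cumulative frequencies: 29, 47, 58, 60, 75.
Observation 29.25 falls in the class 200 – <225.
L = 200, CF = 29, f = 18, h = 25.
P39 = 200 + ((29.25 − 29)/18)·25 = 200 + 0.347222 = 200.347.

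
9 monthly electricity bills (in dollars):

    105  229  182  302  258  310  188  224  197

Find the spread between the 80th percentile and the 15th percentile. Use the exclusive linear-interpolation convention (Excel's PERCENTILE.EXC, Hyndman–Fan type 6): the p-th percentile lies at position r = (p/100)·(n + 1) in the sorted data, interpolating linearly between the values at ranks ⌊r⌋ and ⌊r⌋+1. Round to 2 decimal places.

158.50

Sorted: 105, 182, 188, 197, 224, 229, 258, 302, 310.
n = 9.
P15: r = 1.5; ranks 1–2 are 105, 182; interpolating gives 143.5.
P80: r = 8 (integer) → 302.
Difference: 302 − 143.5 = 158.5.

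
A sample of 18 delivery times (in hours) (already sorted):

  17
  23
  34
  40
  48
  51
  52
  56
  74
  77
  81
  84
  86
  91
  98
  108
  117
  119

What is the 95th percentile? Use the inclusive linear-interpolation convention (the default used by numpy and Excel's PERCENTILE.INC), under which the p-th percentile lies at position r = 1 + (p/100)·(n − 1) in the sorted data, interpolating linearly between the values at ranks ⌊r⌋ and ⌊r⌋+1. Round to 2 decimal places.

117.30

n = 18.
r = 1 + (95/100)·(18 − 1) = 1 + 16.15 = 17.15.
Rank 17 is 117 and rank 18 is 119.
Interpolate: 117 + 0.15·(119 − 117) = 117 + 0.15·2 = 117.3.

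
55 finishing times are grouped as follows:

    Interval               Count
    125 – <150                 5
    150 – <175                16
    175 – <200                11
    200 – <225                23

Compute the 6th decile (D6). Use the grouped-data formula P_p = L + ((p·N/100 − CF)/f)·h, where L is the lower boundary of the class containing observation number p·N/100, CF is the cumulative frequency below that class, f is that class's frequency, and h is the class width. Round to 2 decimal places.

N = 55; target position k = 60/100 · 55 = 33.
Cumulative frequencies: 5, 21, 32, 55.
Observation 33 falls in the class 200 – <225.
L = 200, CF = 32, f = 23, h = 25.
P60 = 200 + ((33 − 32)/23)·25 = 200 + 1.08696 = 201.087.

201.09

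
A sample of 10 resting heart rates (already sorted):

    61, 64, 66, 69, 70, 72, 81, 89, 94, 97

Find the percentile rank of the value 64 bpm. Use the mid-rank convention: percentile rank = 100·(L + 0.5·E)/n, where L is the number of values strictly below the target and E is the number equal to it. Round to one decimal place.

15.0

Count below 64: L = 1; count equal: E = 1; n = 10.
Percentile rank = 100·(1 + 0.5·1)/10 = 100·1.5/10 = 15.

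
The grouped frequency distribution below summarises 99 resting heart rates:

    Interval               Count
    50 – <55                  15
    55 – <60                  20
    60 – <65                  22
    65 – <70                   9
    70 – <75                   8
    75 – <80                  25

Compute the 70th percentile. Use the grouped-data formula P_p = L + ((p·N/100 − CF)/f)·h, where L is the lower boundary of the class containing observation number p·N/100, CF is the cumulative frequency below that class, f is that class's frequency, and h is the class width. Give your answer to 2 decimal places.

N = 99; target position k = 70/100 · 99 = 69.3.
Cumulative frequencies: 15, 35, 57, 66, 74, 99.
Observation 69.3 falls in the class 70 – <75.
L = 70, CF = 66, f = 8, h = 5.
P70 = 70 + ((69.3 − 66)/8)·5 = 70 + 2.0625 = 72.0625.

72.06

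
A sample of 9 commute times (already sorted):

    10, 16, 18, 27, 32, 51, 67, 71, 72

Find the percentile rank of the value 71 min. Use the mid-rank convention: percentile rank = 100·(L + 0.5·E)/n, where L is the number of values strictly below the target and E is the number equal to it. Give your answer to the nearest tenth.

Count below 71: L = 7; count equal: E = 1; n = 9.
Percentile rank = 100·(7 + 0.5·1)/9 = 100·7.5/9 = 83.33.

83.3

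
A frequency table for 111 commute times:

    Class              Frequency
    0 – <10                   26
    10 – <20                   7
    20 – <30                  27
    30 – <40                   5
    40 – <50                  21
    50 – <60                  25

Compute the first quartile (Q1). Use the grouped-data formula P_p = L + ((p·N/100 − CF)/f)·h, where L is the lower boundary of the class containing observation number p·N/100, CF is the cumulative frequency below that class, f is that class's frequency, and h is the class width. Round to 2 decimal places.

N = 111; target position k = 25/100 · 111 = 27.75.
Cumulative frequencies: 26, 33, 60, 65, 86, 111.
Observation 27.75 falls in the class 10 – <20.
L = 10, CF = 26, f = 7, h = 10.
P25 = 10 + ((27.75 − 26)/7)·10 = 10 + 2.5 = 12.5.

12.50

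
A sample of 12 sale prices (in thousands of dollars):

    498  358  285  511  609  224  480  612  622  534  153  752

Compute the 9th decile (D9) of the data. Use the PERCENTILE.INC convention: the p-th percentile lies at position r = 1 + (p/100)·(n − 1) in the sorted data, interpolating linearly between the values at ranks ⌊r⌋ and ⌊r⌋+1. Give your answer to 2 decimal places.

621.00

Sorted: 153, 224, 285, 358, 480, 498, 511, 534, 609, 612, 622, 752.
n = 12.
r = 1 + (90/100)·(12 − 1) = 1 + 9.9 = 10.9.
Rank 10 is 612 and rank 11 is 622.
Interpolate: 612 + 0.9·(622 − 612) = 612 + 0.9·10 = 621.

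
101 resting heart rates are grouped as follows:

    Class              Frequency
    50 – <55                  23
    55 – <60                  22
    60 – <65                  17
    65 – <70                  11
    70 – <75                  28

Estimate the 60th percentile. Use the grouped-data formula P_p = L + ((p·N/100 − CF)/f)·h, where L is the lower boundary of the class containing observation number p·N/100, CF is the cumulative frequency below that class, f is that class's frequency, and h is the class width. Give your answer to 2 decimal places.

N = 101; target position k = 60/100 · 101 = 60.6.
Cumulative frequencies: 23, 45, 62, 73, 101.
Observation 60.6 falls in the class 60 – <65.
L = 60, CF = 45, f = 17, h = 5.
P60 = 60 + ((60.6 − 45)/17)·5 = 60 + 4.58824 = 64.5882.

64.59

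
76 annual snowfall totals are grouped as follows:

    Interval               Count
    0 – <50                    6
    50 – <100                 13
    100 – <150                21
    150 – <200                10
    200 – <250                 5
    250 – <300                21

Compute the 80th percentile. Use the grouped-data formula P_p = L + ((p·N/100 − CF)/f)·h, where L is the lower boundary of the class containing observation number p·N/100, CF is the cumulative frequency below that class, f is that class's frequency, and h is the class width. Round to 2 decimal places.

N = 76; target position k = 80/100 · 76 = 60.8.
Cumulative frequencies: 6, 19, 40, 50, 55, 76.
Observation 60.8 falls in the class 250 – <300.
L = 250, CF = 55, f = 21, h = 50.
P80 = 250 + ((60.8 − 55)/21)·50 = 250 + 13.8095 = 263.81.

263.81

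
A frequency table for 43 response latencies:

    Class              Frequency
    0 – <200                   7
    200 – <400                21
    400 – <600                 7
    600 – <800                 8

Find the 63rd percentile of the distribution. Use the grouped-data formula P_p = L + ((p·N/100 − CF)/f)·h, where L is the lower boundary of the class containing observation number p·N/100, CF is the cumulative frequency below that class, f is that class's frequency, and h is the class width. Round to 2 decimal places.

391.33

N = 43; target position k = 63/100 · 43 = 27.09.
Cumulative frequencies: 7, 28, 35, 43.
Observation 27.09 falls in the class 200 – <400.
L = 200, CF = 7, f = 21, h = 200.
P63 = 200 + ((27.09 − 7)/21)·200 = 200 + 191.333 = 391.333.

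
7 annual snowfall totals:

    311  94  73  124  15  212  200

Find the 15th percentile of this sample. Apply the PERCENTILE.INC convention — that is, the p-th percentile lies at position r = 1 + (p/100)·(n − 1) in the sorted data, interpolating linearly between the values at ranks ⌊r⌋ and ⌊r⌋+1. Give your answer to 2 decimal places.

Sorted: 15, 73, 94, 124, 200, 212, 311.
n = 7.
r = 1 + (15/100)·(7 − 1) = 1 + 0.9 = 1.9.
Rank 1 is 15 and rank 2 is 73.
Interpolate: 15 + 0.9·(73 − 15) = 15 + 0.9·58 = 67.2.

67.20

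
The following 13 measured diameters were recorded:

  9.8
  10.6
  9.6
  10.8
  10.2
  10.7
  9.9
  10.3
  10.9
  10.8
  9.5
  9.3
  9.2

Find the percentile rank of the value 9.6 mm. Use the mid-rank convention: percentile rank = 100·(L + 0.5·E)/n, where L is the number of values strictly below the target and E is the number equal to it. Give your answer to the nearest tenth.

26.9

Sorted: 9.2, 9.3, 9.5, 9.6, 9.8, 9.9, 10.2, 10.3, 10.6, 10.7, 10.8, 10.8, 10.9.
Count below 9.6: L = 3; count equal: E = 1; n = 13.
Percentile rank = 100·(3 + 0.5·1)/13 = 100·3.5/13 = 26.92.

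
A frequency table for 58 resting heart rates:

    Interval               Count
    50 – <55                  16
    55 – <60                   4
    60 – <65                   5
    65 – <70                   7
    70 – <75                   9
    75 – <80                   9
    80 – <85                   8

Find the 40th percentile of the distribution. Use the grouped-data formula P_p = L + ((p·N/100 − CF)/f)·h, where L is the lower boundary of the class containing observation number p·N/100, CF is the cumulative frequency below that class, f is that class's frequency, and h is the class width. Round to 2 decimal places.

63.20

N = 58; target position k = 40/100 · 58 = 23.2.
Cumulative frequencies: 16, 20, 25, 32, 41, 50, 58.
Observation 23.2 falls in the class 60 – <65.
L = 60, CF = 20, f = 5, h = 5.
P40 = 60 + ((23.2 − 20)/5)·5 = 60 + 3.2 = 63.2.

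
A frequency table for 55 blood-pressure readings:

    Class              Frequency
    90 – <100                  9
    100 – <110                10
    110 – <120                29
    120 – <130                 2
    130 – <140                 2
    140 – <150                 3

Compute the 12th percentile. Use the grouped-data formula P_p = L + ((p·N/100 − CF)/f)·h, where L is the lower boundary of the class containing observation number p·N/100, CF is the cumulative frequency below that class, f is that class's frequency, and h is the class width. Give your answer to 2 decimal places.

N = 55; target position k = 12/100 · 55 = 6.6.
Cumulative frequencies: 9, 19, 48, 50, 52, 55.
Observation 6.6 falls in the class 90 – <100.
L = 90, CF = 0, f = 9, h = 10.
P12 = 90 + ((6.6 − 0)/9)·10 = 90 + 7.33333 = 97.3333.

97.33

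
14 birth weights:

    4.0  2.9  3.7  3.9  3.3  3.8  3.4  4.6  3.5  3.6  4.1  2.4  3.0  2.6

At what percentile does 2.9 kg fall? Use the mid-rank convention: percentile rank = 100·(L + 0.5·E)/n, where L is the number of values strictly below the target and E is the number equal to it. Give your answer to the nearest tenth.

Sorted: 2.4, 2.6, 2.9, 3.0, 3.3, 3.4, 3.5, 3.6, 3.7, 3.8, 3.9, 4.0, 4.1, 4.6.
Count below 2.9: L = 2; count equal: E = 1; n = 14.
Percentile rank = 100·(2 + 0.5·1)/14 = 100·2.5/14 = 17.86.

17.9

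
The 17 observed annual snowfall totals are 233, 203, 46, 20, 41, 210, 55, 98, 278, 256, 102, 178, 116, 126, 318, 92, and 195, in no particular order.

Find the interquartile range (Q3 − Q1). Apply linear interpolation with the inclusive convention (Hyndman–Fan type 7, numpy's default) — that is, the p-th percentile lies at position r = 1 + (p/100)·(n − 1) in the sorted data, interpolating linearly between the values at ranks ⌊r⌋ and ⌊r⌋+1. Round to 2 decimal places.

118.00

Sorted: 20, 41, 46, 55, 92, 98, 102, 116, 126, 178, 195, 203, 210, 233, 256, 278, 318.
n = 17.
P25: r = 5 (integer) → 92.
P75: r = 13 (integer) → 210.
Difference: 210 − 92 = 118.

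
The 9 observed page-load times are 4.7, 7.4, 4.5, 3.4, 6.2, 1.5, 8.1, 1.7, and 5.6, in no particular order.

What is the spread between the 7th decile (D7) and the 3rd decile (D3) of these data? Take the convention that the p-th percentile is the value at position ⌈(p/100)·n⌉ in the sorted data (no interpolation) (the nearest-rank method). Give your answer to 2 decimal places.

2.80

Sorted: 1.5, 1.7, 3.4, 4.5, 4.7, 5.6, 6.2, 7.4, 8.1.
n = 9.
P30: rank ⌈30/100·9⌉ = 3 → 3.4.
P70: rank ⌈70/100·9⌉ = 7 → 6.2.
Difference: 6.2 − 3.4 = 2.8.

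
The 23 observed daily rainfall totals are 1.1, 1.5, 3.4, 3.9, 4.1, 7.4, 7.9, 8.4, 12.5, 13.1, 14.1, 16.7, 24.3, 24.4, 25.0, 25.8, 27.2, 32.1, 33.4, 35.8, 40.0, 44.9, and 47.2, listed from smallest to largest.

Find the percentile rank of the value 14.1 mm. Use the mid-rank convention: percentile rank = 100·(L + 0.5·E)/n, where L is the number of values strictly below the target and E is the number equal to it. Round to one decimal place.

Count below 14.1: L = 10; count equal: E = 1; n = 23.
Percentile rank = 100·(10 + 0.5·1)/23 = 100·10.5/23 = 45.65.

45.7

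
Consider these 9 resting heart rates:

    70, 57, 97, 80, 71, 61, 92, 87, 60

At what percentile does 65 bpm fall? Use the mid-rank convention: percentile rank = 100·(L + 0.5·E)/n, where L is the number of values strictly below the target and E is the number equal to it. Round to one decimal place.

Sorted: 57, 60, 61, 70, 71, 80, 87, 92, 97.
Count below 65: L = 3; count equal: E = 0; n = 9.
Percentile rank = 100·(3 + 0.5·0)/9 = 100·3/9 = 33.33.

33.3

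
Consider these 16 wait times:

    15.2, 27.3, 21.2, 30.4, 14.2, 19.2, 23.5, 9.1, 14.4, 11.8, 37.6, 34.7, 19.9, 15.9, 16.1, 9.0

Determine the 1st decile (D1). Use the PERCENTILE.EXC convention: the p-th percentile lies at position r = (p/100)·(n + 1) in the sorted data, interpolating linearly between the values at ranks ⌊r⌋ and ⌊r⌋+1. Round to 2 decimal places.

Sorted: 9.0, 9.1, 11.8, 14.2, 14.4, 15.2, 15.9, 16.1, 19.2, 19.9, 21.2, 23.5, 27.3, 30.4, 34.7, 37.6.
n = 16.
r = (10/100)·(16 + 1) = 1.7.
Rank 1 is 9.0 and rank 2 is 9.1.
Interpolate: 9.0 + 0.7·(9.1 − 9.0) = 9.0 + 0.7·0.1 = 9.07.

9.07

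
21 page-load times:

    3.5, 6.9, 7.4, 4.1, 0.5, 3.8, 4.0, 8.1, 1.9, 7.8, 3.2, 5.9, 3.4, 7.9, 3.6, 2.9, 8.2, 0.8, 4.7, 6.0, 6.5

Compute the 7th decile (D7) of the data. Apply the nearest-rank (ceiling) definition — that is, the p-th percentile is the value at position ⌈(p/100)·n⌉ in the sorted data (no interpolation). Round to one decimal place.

Sorted: 0.5, 0.8, 1.9, 2.9, 3.2, 3.4, 3.5, 3.6, 3.8, 4.0, 4.1, 4.7, 5.9, 6.0, 6.5, 6.9, 7.4, 7.8, 7.9, 8.1, 8.2.
n = 21.
Position = ⌈70/100 · 21⌉ = ⌈14.7⌉ = 15.
The value at rank 15 is 6.5.

6.5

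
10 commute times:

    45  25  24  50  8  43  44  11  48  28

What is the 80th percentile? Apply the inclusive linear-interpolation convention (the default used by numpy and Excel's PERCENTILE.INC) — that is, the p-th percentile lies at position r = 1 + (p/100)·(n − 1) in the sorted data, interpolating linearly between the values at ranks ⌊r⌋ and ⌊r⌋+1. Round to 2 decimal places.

45.60

Sorted: 8, 11, 24, 25, 28, 43, 44, 45, 48, 50.
n = 10.
r = 1 + (80/100)·(10 − 1) = 1 + 7.2 = 8.2.
Rank 8 is 45 and rank 9 is 48.
Interpolate: 45 + 0.2·(48 − 45) = 45 + 0.2·3 = 45.6.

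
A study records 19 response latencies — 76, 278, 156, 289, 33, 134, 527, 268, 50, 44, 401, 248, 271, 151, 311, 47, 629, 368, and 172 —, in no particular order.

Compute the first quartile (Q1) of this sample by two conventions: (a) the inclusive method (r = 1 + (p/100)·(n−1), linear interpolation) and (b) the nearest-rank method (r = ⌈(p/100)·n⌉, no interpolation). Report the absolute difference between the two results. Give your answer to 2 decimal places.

Sorted: 33, 44, 47, 50, 76, 134, 151, 156, 172, 248, 268, 271, 278, 289, 311, 368, 401, 527, 629.
n = 19.
(a) r = 5.5; between ranks 5 (76) and 6 (134): 105.
(b) the nearest-rank method: rank 5 → 76.
|105 − 76| = 29.

29.00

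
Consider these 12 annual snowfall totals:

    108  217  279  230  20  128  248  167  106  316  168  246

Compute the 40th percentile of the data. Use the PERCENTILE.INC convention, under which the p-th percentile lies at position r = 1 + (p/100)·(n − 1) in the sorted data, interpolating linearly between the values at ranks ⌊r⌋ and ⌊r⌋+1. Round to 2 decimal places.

167.40

Sorted: 20, 106, 108, 128, 167, 168, 217, 230, 246, 248, 279, 316.
n = 12.
r = 1 + (40/100)·(12 − 1) = 1 + 4.4 = 5.4.
Rank 5 is 167 and rank 6 is 168.
Interpolate: 167 + 0.4·(168 − 167) = 167 + 0.4·1 = 167.4.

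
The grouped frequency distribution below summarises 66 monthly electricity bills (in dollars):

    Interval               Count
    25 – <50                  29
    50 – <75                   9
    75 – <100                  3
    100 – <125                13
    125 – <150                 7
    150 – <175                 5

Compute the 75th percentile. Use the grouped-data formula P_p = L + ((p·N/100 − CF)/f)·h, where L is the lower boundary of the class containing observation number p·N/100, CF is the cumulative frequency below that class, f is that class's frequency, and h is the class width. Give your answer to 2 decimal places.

116.35

N = 66; target position k = 75/100 · 66 = 49.5.
Cumulative frequencies: 29, 38, 41, 54, 61, 66.
Observation 49.5 falls in the class 100 – <125.
L = 100, CF = 41, f = 13, h = 25.
P75 = 100 + ((49.5 − 41)/13)·25 = 100 + 16.3462 = 116.346.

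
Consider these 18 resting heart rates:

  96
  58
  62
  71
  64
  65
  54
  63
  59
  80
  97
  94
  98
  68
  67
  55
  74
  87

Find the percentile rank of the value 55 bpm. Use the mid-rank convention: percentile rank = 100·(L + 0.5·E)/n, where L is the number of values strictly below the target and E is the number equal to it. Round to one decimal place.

8.3

Sorted: 54, 55, 58, 59, 62, 63, 64, 65, 67, 68, 71, 74, 80, 87, 94, 96, 97, 98.
Count below 55: L = 1; count equal: E = 1; n = 18.
Percentile rank = 100·(1 + 0.5·1)/18 = 100·1.5/18 = 8.333.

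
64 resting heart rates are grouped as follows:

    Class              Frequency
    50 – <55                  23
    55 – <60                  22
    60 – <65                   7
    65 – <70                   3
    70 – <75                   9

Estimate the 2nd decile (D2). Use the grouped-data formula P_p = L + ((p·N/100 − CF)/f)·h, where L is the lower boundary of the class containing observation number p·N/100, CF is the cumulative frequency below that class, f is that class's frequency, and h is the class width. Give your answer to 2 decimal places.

52.78

N = 64; target position k = 20/100 · 64 = 12.8.
Cumulative frequencies: 23, 45, 52, 55, 64.
Observation 12.8 falls in the class 50 – <55.
L = 50, CF = 0, f = 23, h = 5.
P20 = 50 + ((12.8 − 0)/23)·5 = 50 + 2.78261 = 52.7826.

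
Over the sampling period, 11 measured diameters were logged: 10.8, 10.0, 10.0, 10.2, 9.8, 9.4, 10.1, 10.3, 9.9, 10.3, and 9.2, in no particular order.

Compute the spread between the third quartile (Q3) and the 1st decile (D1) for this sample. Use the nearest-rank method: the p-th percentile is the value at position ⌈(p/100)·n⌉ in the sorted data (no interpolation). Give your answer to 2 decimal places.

Sorted: 9.2, 9.4, 9.8, 9.9, 10.0, 10.0, 10.1, 10.2, 10.3, 10.3, 10.8.
n = 11.
P10: rank ⌈10/100·11⌉ = 2 → 9.4.
P75: rank ⌈75/100·11⌉ = 9 → 10.3.
Difference: 10.3 − 9.4 = 0.9.

0.90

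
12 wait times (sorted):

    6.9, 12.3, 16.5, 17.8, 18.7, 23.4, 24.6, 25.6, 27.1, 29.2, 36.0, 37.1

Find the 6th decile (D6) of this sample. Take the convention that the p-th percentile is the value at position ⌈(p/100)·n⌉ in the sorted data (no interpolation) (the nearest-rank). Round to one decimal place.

n = 12.
Position = ⌈60/100 · 12⌉ = ⌈7.2⌉ = 8.
The value at rank 8 is 25.6.

25.6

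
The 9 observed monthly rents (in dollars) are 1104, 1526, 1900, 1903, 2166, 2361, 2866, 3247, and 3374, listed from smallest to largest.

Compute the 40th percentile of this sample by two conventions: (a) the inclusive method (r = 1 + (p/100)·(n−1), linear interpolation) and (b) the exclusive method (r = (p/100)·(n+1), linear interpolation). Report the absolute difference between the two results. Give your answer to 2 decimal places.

n = 9.
(a) r = 4.2; between ranks 4 (1903) and 5 (2166): 1955.6.
(b) r = 4 → value at rank 4 = 1903.
|1955.6 − 1903| = 52.6.

52.60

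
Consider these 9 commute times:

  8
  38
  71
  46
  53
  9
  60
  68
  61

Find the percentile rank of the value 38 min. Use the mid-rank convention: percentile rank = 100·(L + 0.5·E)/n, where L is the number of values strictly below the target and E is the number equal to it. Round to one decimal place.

27.8

Sorted: 8, 9, 38, 46, 53, 60, 61, 68, 71.
Count below 38: L = 2; count equal: E = 1; n = 9.
Percentile rank = 100·(2 + 0.5·1)/9 = 100·2.5/9 = 27.78.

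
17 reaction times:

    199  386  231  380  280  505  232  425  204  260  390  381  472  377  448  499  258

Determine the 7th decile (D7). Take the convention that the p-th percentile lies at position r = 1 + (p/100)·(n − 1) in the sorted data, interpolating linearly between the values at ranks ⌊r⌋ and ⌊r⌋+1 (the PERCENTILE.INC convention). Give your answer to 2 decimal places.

397.00

Sorted: 199, 204, 231, 232, 258, 260, 280, 377, 380, 381, 386, 390, 425, 448, 472, 499, 505.
n = 17.
r = 1 + (70/100)·(17 − 1) = 1 + 11.2 = 12.2.
Rank 12 is 390 and rank 13 is 425.
Interpolate: 390 + 0.2·(425 − 390) = 390 + 0.2·35 = 397.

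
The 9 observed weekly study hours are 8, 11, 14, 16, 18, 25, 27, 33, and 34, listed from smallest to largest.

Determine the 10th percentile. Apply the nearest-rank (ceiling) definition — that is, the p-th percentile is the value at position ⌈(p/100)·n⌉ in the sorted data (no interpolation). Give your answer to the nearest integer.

n = 9.
Position = ⌈10/100 · 9⌉ = ⌈0.9⌉ = 1.
The value at rank 1 is 8.

8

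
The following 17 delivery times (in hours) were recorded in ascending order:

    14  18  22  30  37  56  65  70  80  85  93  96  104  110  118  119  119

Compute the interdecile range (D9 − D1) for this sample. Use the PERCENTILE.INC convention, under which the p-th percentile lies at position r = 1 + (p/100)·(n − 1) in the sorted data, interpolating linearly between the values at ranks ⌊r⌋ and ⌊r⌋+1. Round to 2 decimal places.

n = 17.
P10: r = 2.6; ranks 2–3 are 18, 22; interpolating gives 20.4.
P90: r = 15.4; ranks 15–16 are 118, 119; interpolating gives 118.4.
Difference: 118.4 − 20.4 = 98.

98.00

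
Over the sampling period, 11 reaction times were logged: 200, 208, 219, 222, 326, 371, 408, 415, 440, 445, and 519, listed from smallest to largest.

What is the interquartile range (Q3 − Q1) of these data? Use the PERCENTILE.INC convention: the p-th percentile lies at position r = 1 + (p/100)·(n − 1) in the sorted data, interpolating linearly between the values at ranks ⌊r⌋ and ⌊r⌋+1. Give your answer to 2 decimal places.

207.00

n = 11.
P25: r = 3.5; ranks 3–4 are 219, 222; interpolating gives 220.5.
P75: r = 8.5; ranks 8–9 are 415, 440; interpolating gives 427.5.
Difference: 427.5 − 220.5 = 207.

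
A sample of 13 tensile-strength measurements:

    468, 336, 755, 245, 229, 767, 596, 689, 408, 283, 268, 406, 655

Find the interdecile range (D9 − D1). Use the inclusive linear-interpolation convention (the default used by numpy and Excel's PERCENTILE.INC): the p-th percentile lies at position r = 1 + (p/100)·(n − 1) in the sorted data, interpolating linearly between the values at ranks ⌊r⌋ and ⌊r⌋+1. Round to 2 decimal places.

492.20

Sorted: 229, 245, 268, 283, 336, 406, 408, 468, 596, 655, 689, 755, 767.
n = 13.
P10: r = 2.2; ranks 2–3 are 245, 268; interpolating gives 249.6.
P90: r = 11.8; ranks 11–12 are 689, 755; interpolating gives 741.8.
Difference: 741.8 − 249.6 = 492.2.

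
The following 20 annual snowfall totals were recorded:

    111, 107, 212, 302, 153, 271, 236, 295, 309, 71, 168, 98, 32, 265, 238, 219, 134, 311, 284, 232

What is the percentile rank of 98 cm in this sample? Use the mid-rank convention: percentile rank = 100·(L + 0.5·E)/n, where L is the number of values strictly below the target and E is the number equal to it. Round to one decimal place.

Sorted: 32, 71, 98, 107, 111, 134, 153, 168, 212, 219, 232, 236, 238, 265, 271, 284, 295, 302, 309, 311.
Count below 98: L = 2; count equal: E = 1; n = 20.
Percentile rank = 100·(2 + 0.5·1)/20 = 100·2.5/20 = 12.5.

12.5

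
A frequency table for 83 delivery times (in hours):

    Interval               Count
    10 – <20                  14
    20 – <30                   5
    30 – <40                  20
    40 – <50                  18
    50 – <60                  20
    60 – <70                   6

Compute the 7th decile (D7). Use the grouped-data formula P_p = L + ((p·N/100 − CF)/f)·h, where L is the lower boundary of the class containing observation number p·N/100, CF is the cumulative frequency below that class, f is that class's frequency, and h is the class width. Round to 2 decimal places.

50.55

N = 83; target position k = 70/100 · 83 = 58.1.
Cumulative frequencies: 14, 19, 39, 57, 77, 83.
Observation 58.1 falls in the class 50 – <60.
L = 50, CF = 57, f = 20, h = 10.
P70 = 50 + ((58.1 − 57)/20)·10 = 50 + 0.55 = 50.55.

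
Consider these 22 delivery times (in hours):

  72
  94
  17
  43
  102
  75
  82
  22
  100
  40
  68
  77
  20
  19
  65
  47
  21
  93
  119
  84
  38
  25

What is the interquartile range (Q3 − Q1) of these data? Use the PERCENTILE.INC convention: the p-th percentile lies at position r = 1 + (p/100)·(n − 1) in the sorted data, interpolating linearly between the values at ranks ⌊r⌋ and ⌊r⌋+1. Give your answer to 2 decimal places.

55.25

Sorted: 17, 19, 20, 21, 22, 25, 38, 40, 43, 47, 65, 68, 72, 75, 77, 82, 84, 93, 94, 100, 102, 119.
n = 22.
P25: r = 6.25; ranks 6–7 are 25, 38; interpolating gives 28.25.
P75: r = 16.75; ranks 16–17 are 82, 84; interpolating gives 83.5.
Difference: 83.5 − 28.25 = 55.25.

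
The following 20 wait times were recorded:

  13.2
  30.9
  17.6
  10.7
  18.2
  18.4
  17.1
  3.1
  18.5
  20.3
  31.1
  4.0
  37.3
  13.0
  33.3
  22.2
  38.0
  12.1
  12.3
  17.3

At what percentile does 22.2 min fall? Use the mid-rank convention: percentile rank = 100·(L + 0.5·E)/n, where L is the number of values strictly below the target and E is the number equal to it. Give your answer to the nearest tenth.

72.5

Sorted: 3.1, 4.0, 10.7, 12.1, 12.3, 13.0, 13.2, 17.1, 17.3, 17.6, 18.2, 18.4, 18.5, 20.3, 22.2, 30.9, 31.1, 33.3, 37.3, 38.0.
Count below 22.2: L = 14; count equal: E = 1; n = 20.
Percentile rank = 100·(14 + 0.5·1)/20 = 100·14.5/20 = 72.5.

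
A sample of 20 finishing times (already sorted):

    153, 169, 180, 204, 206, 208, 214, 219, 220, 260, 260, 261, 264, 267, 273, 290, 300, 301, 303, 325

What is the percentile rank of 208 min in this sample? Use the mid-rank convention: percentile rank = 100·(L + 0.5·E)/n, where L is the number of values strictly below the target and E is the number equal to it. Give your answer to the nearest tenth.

27.5

Count below 208: L = 5; count equal: E = 1; n = 20.
Percentile rank = 100·(5 + 0.5·1)/20 = 100·5.5/20 = 27.5.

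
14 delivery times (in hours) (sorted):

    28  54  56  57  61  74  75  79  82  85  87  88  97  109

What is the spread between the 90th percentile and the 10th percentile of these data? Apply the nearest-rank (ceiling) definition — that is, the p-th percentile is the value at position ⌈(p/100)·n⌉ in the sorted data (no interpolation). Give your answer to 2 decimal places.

n = 14.
P10: rank ⌈10/100·14⌉ = 2 → 54.
P90: rank ⌈90/100·14⌉ = 13 → 97.
Difference: 97 − 54 = 43.

43.00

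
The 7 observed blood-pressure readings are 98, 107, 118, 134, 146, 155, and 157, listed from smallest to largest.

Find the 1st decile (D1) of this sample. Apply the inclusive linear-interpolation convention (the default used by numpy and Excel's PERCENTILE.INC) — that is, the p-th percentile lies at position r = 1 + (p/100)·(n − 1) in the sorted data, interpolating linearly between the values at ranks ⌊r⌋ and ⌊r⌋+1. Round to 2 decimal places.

103.40

n = 7.
r = 1 + (10/100)·(7 − 1) = 1 + 0.6 = 1.6.
Rank 1 is 98 and rank 2 is 107.
Interpolate: 98 + 0.6·(107 − 98) = 98 + 0.6·9 = 103.4.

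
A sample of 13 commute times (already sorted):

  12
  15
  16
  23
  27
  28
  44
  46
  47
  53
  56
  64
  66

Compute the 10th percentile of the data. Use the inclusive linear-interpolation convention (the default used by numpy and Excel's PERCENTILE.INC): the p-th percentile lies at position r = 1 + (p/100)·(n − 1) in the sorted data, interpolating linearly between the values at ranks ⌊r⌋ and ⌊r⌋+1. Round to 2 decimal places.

15.20

n = 13.
r = 1 + (10/100)·(13 − 1) = 1 + 1.2 = 2.2.
Rank 2 is 15 and rank 3 is 16.
Interpolate: 15 + 0.2·(16 − 15) = 15 + 0.2·1 = 15.2.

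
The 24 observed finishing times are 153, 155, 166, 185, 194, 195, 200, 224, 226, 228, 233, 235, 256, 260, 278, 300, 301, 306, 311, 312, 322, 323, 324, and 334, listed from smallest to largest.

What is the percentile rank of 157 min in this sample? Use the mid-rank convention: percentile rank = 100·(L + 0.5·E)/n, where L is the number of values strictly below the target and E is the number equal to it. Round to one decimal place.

Count below 157: L = 2; count equal: E = 0; n = 24.
Percentile rank = 100·(2 + 0.5·0)/24 = 100·2/24 = 8.333.

8.3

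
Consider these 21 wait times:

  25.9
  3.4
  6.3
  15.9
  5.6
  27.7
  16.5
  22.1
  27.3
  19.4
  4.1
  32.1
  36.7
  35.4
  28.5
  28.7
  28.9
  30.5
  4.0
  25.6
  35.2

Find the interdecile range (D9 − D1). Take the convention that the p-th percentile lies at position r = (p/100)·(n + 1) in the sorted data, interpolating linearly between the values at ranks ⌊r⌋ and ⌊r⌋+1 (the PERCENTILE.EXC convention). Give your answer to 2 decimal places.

Sorted: 3.4, 4.0, 4.1, 5.6, 6.3, 15.9, 16.5, 19.4, 22.1, 25.6, 25.9, 27.3, 27.7, 28.5, 28.7, 28.9, 30.5, 32.1, 35.2, 35.4, 36.7.
n = 21.
P10: r = 2.2; ranks 2–3 are 4.0, 4.1; interpolating gives 4.02.
P90: r = 19.8; ranks 19–20 are 35.2, 35.4; interpolating gives 35.36.
Difference: 35.36 − 4.02 = 31.34.

31.34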